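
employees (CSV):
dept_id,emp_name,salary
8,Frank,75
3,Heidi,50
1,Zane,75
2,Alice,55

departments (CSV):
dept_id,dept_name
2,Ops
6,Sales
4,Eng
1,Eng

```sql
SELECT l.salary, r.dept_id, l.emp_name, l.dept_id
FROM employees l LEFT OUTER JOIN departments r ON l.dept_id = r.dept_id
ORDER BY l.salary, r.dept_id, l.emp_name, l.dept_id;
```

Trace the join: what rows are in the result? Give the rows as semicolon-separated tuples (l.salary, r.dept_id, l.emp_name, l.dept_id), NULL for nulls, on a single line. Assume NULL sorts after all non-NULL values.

(50, NULL, Heidi, 3); (55, 2, Alice, 2); (75, 1, Zane, 1); (75, NULL, Frank, 8)

LEFT JOIN keeps every row from `employees`; unmatched rows get NULL for `departments`'s columns.
Matching on l.dept_id = r.dept_id.
- l[0] dept_id=8 → no match; kept with NULLs on the r side.
- l[1] dept_id=3 → no match; kept with NULLs on the r side.
- l[2] dept_id=1 → 1 match(es) in r → 1 row(s).
- l[3] dept_id=2 → 1 match(es) in r → 1 row(s).
After projecting and ordering:
l.salary | r.dept_id | l.emp_name | l.dept_id
50 | NULL | Heidi | 3
55 | 2 | Alice | 2
75 | 1 | Zane | 1
75 | NULL | Frank | 8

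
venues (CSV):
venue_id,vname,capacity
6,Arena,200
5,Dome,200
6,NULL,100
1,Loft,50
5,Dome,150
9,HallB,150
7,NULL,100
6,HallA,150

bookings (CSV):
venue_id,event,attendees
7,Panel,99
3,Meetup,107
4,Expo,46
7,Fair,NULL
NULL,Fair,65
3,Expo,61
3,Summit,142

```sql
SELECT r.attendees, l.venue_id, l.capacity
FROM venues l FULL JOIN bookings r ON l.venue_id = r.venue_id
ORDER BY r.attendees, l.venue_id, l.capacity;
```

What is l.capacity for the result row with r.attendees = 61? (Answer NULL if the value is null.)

NULL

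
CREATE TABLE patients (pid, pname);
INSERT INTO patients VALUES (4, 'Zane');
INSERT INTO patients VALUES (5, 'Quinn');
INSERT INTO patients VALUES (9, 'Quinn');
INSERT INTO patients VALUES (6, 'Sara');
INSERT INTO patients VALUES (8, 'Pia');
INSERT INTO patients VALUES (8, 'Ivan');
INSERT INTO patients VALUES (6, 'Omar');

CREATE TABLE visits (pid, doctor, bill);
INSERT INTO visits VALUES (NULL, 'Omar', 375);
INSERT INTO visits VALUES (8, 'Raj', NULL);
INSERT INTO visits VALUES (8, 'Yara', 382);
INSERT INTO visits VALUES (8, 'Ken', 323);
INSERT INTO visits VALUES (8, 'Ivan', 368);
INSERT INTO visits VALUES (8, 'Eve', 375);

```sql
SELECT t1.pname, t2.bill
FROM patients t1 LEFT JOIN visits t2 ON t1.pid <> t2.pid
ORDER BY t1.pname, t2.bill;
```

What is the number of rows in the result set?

LEFT JOIN keeps every row from `patients`; unmatched rows get NULL for `visits`'s columns.
Matching on t1.pid <> t2.pid. A NULL in a compared column never satisfies the condition.
- t1[0] pid=4 → 5 match(es) in t2 → 5 row(s).
- t1[1] pid=5 → 5 match(es) in t2 → 5 row(s).
- t1[2] pid=9 → 5 match(es) in t2 → 5 row(s).
- t1[3] pid=6 → 5 match(es) in t2 → 5 row(s).
- t1[4] pid=8 → no match; kept with NULLs on the t2 side.
- t1[5] pid=8 → no match; kept with NULLs on the t2 side.
- t1[6] pid=6 → 5 match(es) in t2 → 5 row(s).
Total: 25 matched + 2 padded = 27 rows.

27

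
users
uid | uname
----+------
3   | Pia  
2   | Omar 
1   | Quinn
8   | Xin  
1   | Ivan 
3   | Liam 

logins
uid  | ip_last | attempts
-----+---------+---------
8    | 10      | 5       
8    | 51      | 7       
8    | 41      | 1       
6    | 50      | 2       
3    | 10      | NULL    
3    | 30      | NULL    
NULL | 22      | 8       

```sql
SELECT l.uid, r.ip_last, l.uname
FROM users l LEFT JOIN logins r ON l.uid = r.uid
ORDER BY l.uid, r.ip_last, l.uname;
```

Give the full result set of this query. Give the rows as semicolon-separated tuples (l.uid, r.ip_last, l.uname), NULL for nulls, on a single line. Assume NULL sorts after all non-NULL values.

(1, NULL, Ivan); (1, NULL, Quinn); (2, NULL, Omar); (3, 10, Liam); (3, 10, Pia); (3, 30, Liam); (3, 30, Pia); (8, 10, Xin); (8, 41, Xin); (8, 51, Xin)

LEFT JOIN keeps every row from `users`; unmatched rows get NULL for `logins`'s columns.
Matching on l.uid = r.uid. A NULL in a compared column never satisfies the condition.
- l row (uid=3): matches 2 r row(s) → 2 output row(s).
- l row (uid=2): no match → kept, r columns NULL.
- l row (uid=1): no match → kept, r columns NULL.
- l row (uid=8): matches 3 r row(s) → 3 output row(s).
- l row (uid=1): no match → kept, r columns NULL.
- l row (uid=3): matches 2 r row(s) → 2 output row(s).
After projecting and ordering:
l.uid | r.ip_last | l.uname
1 | NULL | Ivan
1 | NULL | Quinn
2 | NULL | Omar
3 | 10 | Liam
3 | 10 | Pia
3 | 30 | Liam
3 | 30 | Pia
8 | 10 | Xin
8 | 41 | Xin
8 | 51 | Xin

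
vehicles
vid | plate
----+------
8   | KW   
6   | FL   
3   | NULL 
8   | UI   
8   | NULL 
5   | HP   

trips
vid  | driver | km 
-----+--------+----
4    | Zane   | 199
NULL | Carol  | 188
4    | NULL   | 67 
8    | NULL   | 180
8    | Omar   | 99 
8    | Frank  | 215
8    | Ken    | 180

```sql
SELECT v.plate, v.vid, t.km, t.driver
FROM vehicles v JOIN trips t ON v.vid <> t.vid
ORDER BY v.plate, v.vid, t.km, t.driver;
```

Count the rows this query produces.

24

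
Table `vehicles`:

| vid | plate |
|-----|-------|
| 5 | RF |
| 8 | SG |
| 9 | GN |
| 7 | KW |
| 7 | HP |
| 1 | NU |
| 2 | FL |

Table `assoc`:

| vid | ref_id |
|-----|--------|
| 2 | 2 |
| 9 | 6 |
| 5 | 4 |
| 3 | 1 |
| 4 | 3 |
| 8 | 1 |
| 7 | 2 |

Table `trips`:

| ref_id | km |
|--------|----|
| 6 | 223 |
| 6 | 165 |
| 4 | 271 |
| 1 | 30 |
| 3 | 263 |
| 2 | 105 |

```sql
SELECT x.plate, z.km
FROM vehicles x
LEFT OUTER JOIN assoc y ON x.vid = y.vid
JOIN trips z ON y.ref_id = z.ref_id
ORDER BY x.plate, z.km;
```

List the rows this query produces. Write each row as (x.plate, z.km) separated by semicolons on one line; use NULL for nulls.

(FL, 105); (GN, 165); (GN, 223); (HP, 105); (KW, 105); (RF, 271); (SG, 30)

Evaluate left to right. First `vehicles x LEFT JOIN assoc y` on vid: 7 row(s).
Then INNER JOIN `trips z` on ref_id: keep only rows whose y.ref_id appears in z.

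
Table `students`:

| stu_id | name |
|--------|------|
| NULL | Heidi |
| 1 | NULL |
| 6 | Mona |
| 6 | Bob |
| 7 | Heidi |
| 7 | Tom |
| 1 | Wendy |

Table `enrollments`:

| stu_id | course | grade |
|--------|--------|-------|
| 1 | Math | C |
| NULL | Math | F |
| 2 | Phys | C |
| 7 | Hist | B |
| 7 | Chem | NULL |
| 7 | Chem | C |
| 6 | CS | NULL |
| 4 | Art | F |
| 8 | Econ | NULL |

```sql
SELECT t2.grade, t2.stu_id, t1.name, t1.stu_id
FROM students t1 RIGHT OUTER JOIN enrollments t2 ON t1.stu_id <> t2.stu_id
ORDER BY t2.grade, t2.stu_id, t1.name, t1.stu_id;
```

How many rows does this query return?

39

RIGHT JOIN keeps every row from `enrollments`; unmatched rows get NULL for `students`'s columns.
Matching on t1.stu_id <> t2.stu_id. A NULL in a compared column never satisfies the condition.
- t1[0] stu_id=NULL → no match.
- t1[1] stu_id=1 → 7 match(es) in t2 → 7 row(s).
- t1[2] stu_id=6 → 7 match(es) in t2 → 7 row(s).
- t1[3] stu_id=6 → 7 match(es) in t2 → 7 row(s).
- t1[4] stu_id=7 → 5 match(es) in t2 → 5 row(s).
- t1[5] stu_id=7 → 5 match(es) in t2 → 5 row(s).
- t1[6] stu_id=1 → 7 match(es) in t2 → 7 row(s).
- 1 row(s) from t2 found no t1 partner → padded with NULL.
Total: 38 matched + 1 padded = 39 rows.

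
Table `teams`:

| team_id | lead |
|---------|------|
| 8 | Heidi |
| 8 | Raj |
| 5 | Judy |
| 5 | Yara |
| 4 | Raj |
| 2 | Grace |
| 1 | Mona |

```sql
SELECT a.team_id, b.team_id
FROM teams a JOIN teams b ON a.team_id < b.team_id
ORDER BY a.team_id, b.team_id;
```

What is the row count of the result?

19

INNER JOIN keeps only pairs where the ON condition holds.
Matching on a.team_id < b.team_id.
Matched pairs: 19.
Total: 19 rows.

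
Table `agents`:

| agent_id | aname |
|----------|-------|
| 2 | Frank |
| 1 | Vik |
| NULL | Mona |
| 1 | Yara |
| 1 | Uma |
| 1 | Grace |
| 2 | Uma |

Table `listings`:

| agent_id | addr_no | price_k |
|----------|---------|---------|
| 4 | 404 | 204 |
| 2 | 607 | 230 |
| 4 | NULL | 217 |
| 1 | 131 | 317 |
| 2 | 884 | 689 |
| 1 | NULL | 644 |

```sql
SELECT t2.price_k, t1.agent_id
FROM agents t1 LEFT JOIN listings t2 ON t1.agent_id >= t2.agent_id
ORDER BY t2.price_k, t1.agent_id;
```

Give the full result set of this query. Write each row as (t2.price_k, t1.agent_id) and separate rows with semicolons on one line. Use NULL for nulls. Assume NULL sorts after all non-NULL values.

LEFT JOIN keeps every row from `agents`; unmatched rows get NULL for `listings`'s columns.
Matching on t1.agent_id >= t2.agent_id. A NULL in a compared column never satisfies the condition.
- t1 (agent_id=2) pairs with 4 row(s) of t2.
- t1 (agent_id=1) pairs with 2 row(s) of t2.
- t1 (agent_id=NULL) has no partner → padded with NULL.
- t1 (agent_id=1) pairs with 2 row(s) of t2.
- t1 (agent_id=1) pairs with 2 row(s) of t2.
- t1 (agent_id=1) pairs with 2 row(s) of t2.
- t1 (agent_id=2) pairs with 4 row(s) of t2.

(230, 2); (230, 2); (317, 1); (317, 1); (317, 1); (317, 1); (317, 2); (317, 2); (644, 1); (644, 1); (644, 1); (644, 1); (644, 2); (644, 2); (689, 2); (689, 2); (NULL, NULL)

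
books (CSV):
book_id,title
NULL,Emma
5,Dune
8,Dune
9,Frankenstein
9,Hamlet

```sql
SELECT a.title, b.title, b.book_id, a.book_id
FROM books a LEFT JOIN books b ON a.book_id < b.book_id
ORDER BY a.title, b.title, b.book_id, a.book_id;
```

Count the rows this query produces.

8

LEFT JOIN keeps every row from `books a`; unmatched rows get NULL for `books b`'s columns.
Matching on a.book_id < b.book_id. A NULL in a compared column never satisfies the condition.
Matched pairs: 5; unmatched a rows kept: 3.
Total: 5 matched + 3 padded = 8 rows.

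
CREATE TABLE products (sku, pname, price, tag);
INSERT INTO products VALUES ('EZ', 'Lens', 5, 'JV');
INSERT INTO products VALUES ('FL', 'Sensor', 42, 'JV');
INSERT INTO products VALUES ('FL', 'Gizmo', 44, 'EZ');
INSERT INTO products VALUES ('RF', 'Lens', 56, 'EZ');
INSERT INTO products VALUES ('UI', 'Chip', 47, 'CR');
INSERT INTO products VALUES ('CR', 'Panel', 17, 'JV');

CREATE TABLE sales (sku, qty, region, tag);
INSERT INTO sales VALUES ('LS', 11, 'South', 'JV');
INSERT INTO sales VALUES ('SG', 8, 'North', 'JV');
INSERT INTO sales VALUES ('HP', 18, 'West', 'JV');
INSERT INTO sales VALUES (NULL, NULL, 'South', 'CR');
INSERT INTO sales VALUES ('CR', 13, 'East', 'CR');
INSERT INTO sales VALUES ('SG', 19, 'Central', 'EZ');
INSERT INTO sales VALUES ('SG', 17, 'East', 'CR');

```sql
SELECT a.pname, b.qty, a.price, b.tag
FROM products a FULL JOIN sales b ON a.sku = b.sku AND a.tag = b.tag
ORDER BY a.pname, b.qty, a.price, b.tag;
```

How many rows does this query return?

13

FULL OUTER JOIN keeps every row from both sides; unmatched rows get NULL for the other side's columns.
Matching on a.sku = b.sku AND a.tag = b.tag. A NULL in a compared column never satisfies the condition.
- sku=EZ, tag=JV: no b row matches, row kept with b columns NULL.
- sku=FL, tag=JV: no b row matches, row kept with b columns NULL.
- sku=FL, tag=EZ: no b row matches, row kept with b columns NULL.
- sku=RF, tag=EZ: no b row matches, row kept with b columns NULL.
- sku=UI, tag=CR: no b row matches, row kept with b columns NULL.
- sku=CR, tag=JV: no b row matches, row kept with b columns NULL.
- 7 row(s) from b found no a partner → padded with NULL.
Total: 0 matched + 13 padded = 13 rows.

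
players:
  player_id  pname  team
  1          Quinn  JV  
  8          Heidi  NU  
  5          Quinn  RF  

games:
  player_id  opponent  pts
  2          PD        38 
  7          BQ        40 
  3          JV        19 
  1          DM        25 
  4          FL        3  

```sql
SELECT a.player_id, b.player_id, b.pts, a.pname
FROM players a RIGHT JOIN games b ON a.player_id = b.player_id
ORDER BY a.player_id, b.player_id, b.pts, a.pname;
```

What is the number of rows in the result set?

RIGHT JOIN keeps every row from `games`; unmatched rows get NULL for `players`'s columns.
Matching on a.player_id = b.player_id.
Matched pairs: 1; unmatched b rows kept: 4.
Total: 1 matched + 4 padded = 5 rows.

5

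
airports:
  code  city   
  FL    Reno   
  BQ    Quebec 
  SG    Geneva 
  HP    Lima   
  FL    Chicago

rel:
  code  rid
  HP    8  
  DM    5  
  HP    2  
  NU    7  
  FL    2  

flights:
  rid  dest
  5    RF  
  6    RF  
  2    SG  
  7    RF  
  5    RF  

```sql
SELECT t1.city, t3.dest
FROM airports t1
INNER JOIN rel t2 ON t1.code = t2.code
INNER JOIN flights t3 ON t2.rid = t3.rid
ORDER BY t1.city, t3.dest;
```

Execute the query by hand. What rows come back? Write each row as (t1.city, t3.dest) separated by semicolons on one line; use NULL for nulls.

Joins associate left-to-right: airports INNER JOIN rel on code gives 4 intermediate row(s).
Then INNER JOIN `flights t3` on rid: keep only rows whose t2.rid appears in t3.

(Chicago, SG); (Lima, SG); (Reno, SG)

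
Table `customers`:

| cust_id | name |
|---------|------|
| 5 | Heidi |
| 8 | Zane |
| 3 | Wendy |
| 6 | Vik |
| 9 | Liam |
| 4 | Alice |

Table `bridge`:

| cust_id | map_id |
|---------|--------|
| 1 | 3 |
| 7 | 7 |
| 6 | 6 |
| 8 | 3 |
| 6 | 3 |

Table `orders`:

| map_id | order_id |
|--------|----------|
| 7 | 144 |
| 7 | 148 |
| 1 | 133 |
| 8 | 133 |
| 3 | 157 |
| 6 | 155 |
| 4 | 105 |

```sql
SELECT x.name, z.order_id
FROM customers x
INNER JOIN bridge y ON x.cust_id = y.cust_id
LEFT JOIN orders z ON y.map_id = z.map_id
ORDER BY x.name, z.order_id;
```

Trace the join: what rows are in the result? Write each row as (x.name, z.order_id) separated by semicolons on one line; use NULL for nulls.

(Vik, 155); (Vik, 157); (Zane, 157)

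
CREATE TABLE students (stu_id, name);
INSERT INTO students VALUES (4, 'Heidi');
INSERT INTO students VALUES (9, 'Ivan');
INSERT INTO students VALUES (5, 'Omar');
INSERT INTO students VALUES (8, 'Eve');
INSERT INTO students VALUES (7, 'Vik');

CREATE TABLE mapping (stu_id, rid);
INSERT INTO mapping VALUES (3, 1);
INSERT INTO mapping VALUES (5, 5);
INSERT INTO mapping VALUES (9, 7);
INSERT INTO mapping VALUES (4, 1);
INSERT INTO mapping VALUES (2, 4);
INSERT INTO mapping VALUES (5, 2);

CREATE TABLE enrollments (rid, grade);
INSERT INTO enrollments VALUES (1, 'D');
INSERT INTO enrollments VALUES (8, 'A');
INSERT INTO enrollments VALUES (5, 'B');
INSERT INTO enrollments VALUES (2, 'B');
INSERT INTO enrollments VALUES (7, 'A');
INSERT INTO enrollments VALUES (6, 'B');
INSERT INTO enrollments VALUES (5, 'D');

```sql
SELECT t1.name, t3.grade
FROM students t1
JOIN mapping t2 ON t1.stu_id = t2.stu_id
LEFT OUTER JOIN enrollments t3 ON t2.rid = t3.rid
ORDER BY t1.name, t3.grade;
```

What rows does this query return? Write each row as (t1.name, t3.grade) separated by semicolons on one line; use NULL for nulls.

(Heidi, D); (Ivan, A); (Omar, B); (Omar, B); (Omar, D)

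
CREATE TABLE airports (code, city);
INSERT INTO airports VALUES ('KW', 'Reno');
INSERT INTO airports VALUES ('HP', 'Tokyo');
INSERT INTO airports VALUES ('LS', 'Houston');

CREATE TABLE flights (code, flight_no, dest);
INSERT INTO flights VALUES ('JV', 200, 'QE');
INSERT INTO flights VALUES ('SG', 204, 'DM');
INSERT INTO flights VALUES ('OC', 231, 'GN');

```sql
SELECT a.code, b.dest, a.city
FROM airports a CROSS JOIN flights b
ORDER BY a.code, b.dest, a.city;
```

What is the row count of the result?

9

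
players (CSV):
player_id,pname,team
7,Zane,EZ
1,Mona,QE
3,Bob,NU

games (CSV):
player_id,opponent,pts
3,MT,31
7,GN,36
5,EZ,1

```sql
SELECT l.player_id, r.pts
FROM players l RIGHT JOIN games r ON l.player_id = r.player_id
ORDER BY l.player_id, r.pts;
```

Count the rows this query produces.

3

RIGHT JOIN keeps every row from `games`; unmatched rows get NULL for `players`'s columns.
Matching on l.player_id = r.player_id.
- l[0] player_id=7 → 1 match(es) in r → 1 row(s).
- l[1] player_id=1 → no match.
- l[2] player_id=3 → 1 match(es) in r → 1 row(s).
- 1 r row(s) had no l match → kept, l columns NULL.
Total: 2 matched + 1 padded = 3 rows.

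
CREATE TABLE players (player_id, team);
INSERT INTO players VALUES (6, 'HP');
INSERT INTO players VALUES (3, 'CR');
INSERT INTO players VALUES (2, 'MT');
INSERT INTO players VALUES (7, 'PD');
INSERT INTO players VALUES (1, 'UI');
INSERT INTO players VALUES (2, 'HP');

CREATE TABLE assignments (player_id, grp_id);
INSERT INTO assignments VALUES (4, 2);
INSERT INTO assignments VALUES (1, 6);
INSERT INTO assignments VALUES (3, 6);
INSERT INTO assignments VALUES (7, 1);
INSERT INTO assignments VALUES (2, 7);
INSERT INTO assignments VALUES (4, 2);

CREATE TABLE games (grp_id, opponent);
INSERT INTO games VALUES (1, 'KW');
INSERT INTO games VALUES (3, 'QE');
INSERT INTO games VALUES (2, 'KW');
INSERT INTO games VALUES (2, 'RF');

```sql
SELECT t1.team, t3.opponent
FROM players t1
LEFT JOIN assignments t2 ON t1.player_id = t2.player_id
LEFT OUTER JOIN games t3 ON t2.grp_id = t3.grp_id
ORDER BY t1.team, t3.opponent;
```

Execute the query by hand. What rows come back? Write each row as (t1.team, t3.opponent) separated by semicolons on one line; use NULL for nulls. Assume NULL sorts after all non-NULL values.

Evaluate left to right. First `players t1 LEFT JOIN assignments t2` on player_id: 6 row(s).
Then LEFT JOIN `games t3` on grp_id: each of those 6 rows is kept; rows whose t2.grp_id has no match in t3 get NULL for t3's columns.

(CR, NULL); (HP, NULL); (HP, NULL); (MT, NULL); (PD, KW); (UI, NULL)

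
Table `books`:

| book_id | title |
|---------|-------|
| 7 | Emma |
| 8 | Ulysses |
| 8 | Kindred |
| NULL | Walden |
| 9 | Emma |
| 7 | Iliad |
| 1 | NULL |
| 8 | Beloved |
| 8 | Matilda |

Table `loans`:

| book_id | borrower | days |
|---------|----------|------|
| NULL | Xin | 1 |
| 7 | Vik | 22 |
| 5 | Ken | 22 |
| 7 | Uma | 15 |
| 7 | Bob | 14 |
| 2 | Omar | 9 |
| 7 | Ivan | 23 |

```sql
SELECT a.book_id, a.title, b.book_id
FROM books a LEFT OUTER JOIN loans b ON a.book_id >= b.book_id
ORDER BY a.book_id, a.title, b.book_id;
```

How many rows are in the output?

44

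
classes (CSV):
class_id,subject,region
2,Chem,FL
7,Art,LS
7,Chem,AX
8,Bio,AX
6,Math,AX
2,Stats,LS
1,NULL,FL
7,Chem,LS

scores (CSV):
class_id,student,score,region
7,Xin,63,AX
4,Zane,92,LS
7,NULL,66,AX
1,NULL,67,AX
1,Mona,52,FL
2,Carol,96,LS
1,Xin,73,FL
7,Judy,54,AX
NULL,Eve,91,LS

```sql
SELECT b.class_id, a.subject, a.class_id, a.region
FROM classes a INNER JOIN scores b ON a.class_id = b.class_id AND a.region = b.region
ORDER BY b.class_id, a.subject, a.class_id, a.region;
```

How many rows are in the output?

INNER JOIN keeps only pairs where the ON condition holds.
Matching on a.class_id = b.class_id AND a.region = b.region. A NULL in a compared column never satisfies the condition.
- class_id=2, region=FL: no matching b row, dropped.
- class_id=7, region=LS: no matching b row, dropped.
- class_id=7, region=AX: 3 matching b row(s), so 3 row(s) emitted.
- class_id=8, region=AX: no matching b row, dropped.
- class_id=6, region=AX: no matching b row, dropped.
- class_id=2, region=LS: 1 matching b row(s), so 1 row(s) emitted.
- class_id=1, region=FL: 2 matching b row(s), so 2 row(s) emitted.
- class_id=7, region=LS: no matching b row, dropped.
Total: 6 rows.

6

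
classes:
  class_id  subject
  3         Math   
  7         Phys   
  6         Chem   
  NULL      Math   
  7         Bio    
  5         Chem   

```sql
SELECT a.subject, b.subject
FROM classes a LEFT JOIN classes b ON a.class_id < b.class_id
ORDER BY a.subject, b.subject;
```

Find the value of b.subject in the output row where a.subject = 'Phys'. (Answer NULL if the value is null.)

LEFT JOIN keeps every row from `classes a`; unmatched rows get NULL for `classes b`'s columns.
Matching on a.class_id < b.class_id. A NULL in a compared column never satisfies the condition.
- a (class_id=3) pairs with 4 row(s) of b.
- a (class_id=7) has no partner → padded with NULL.
- a (class_id=6) pairs with 2 row(s) of b.
- a (class_id=NULL) has no partner → padded with NULL.
- a (class_id=7) has no partner → padded with NULL.
- a (class_id=5) pairs with 3 row(s) of b.

NULL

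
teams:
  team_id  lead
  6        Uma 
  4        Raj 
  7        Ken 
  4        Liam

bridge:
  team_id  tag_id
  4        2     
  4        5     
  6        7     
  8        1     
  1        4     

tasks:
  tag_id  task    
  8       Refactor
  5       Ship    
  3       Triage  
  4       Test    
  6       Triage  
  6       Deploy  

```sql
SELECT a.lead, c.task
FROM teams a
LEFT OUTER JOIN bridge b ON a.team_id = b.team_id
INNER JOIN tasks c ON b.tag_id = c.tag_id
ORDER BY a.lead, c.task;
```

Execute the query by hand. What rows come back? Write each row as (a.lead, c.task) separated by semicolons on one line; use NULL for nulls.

(Liam, Ship); (Raj, Ship)

Evaluate left to right. First `teams a LEFT JOIN bridge b` on team_id: 6 row(s).
Then INNER JOIN `tasks c` on tag_id: keep only rows whose b.tag_id appears in c.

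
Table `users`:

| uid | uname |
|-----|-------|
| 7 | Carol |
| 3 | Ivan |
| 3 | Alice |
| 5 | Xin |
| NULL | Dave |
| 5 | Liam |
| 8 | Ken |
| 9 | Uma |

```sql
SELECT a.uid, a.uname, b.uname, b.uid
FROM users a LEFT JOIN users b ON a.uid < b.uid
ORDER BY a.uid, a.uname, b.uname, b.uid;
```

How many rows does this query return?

LEFT JOIN keeps every row from `users a`; unmatched rows get NULL for `users b`'s columns.
Matching on a.uid < b.uid. A NULL in a compared column never satisfies the condition.
- a[0] uid=7 → 2 match(es) in b → 2 row(s).
- a[1] uid=3 → 5 match(es) in b → 5 row(s).
- a[2] uid=3 → 5 match(es) in b → 5 row(s).
- a[3] uid=5 → 3 match(es) in b → 3 row(s).
- a[4] uid=NULL → no match; kept with NULLs on the b side.
- a[5] uid=5 → 3 match(es) in b → 3 row(s).
- a[6] uid=8 → 1 match(es) in b → 1 row(s).
- a[7] uid=9 → no match; kept with NULLs on the b side.
Total: 19 matched + 2 padded = 21 rows.

21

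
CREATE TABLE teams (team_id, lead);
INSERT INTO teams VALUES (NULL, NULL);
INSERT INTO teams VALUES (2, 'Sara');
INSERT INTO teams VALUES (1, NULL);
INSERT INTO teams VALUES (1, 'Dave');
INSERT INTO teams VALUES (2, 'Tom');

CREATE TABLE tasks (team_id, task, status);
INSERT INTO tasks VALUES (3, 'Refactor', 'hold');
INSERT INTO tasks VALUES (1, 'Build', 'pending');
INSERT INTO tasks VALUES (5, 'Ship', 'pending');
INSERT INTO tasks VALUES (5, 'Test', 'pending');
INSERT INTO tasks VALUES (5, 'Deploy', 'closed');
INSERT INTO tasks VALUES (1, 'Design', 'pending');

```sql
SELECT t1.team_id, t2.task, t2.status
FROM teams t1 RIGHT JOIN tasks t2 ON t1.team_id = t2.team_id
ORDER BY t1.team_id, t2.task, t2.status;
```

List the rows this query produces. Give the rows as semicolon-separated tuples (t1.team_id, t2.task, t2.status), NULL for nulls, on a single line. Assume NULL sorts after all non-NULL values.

RIGHT JOIN keeps every row from `tasks`; unmatched rows get NULL for `teams`'s columns.
Matching on t1.team_id = t2.team_id. A NULL in a compared column never satisfies the condition.
- t1 (team_id=NULL) has no partner in t2.
- t1 (team_id=2) has no partner in t2.
- t1 (team_id=1) pairs with 2 row(s) of t2.
- t1 (team_id=1) pairs with 2 row(s) of t2.
- t1 (team_id=2) has no partner in t2.
- 4 row(s) from t2 found no t1 partner → padded with NULL.
After projecting and ordering:
t1.team_id | t2.task | t2.status
1 | Build | pending
1 | Build | pending
1 | Design | pending
1 | Design | pending
NULL | Deploy | closed
NULL | Refactor | hold
NULL | Ship | pending
NULL | Test | pending

(1, Build, pending); (1, Build, pending); (1, Design, pending); (1, Design, pending); (NULL, Deploy, closed); (NULL, Refactor, hold); (NULL, Ship, pending); (NULL, Test, pending)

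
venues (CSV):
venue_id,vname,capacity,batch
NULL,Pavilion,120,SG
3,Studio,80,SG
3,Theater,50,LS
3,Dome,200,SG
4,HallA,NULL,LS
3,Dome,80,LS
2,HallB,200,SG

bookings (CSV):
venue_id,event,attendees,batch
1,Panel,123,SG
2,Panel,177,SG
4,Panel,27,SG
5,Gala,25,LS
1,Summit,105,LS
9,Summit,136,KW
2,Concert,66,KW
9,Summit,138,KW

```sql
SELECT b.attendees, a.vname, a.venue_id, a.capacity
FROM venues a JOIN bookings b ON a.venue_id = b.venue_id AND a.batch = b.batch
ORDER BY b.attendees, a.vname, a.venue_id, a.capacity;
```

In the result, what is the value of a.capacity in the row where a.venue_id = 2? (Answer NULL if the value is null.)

INNER JOIN keeps only pairs where the ON condition holds.
Matching on a.venue_id = b.venue_id AND a.batch = b.batch. A NULL in a compared column never satisfies the condition.
- a row (venue_id=NULL, batch=SG): no match → dropped.
- a row (venue_id=3, batch=SG): no match → dropped.
- a row (venue_id=3, batch=LS): no match → dropped.
- a row (venue_id=3, batch=SG): no match → dropped.
- a row (venue_id=4, batch=LS): no match → dropped.
- a row (venue_id=3, batch=LS): no match → dropped.
- a row (venue_id=2, batch=SG): matches 1 b row(s) → 1 output row(s).

200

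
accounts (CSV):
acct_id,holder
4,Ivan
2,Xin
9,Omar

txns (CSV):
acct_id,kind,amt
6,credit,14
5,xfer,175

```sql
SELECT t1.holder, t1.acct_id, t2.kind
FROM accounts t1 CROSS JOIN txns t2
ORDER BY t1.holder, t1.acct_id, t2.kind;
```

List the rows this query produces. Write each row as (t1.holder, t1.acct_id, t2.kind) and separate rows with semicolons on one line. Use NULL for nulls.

(Ivan, 4, credit); (Ivan, 4, xfer); (Omar, 9, credit); (Omar, 9, xfer); (Xin, 2, credit); (Xin, 2, xfer)

CROSS JOIN pairs every row of `accounts` with every row of `txns`: 3 × 2 = 6 rows.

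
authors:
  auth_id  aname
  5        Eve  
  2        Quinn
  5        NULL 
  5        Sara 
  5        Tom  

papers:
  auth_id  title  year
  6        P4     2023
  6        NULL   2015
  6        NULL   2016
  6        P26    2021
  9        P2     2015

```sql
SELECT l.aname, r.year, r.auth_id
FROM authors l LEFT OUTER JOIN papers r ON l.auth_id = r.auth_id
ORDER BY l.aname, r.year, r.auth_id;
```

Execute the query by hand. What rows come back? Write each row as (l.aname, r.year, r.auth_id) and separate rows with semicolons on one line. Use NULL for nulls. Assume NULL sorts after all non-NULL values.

LEFT JOIN keeps every row from `authors`; unmatched rows get NULL for `papers`'s columns.
Matching on l.auth_id = r.auth_id.
Matched pairs: 0; unmatched l rows kept: 5.

(Eve, NULL, NULL); (Quinn, NULL, NULL); (Sara, NULL, NULL); (Tom, NULL, NULL); (NULL, NULL, NULL)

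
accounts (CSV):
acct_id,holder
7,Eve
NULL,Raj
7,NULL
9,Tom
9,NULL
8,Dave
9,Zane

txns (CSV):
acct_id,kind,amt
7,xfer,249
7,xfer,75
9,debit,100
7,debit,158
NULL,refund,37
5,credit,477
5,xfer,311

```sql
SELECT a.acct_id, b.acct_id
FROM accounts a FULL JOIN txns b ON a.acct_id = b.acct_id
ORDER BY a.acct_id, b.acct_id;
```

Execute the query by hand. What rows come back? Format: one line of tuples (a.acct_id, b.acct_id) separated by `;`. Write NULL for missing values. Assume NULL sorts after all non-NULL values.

(7, 7); (7, 7); (7, 7); (7, 7); (7, 7); (7, 7); (8, NULL); (9, 9); (9, 9); (9, 9); (NULL, 5); (NULL, 5); (NULL, NULL); (NULL, NULL)

FULL OUTER JOIN keeps every row from both sides; unmatched rows get NULL for the other side's columns.
Matching on a.acct_id = b.acct_id. A NULL in a compared column never satisfies the condition.
- a row (acct_id=7): matches 3 b row(s) → 3 output row(s).
- a row (acct_id=NULL): no match → kept, b columns NULL.
- a row (acct_id=7): matches 3 b row(s) → 3 output row(s).
- a row (acct_id=9): matches 1 b row(s) → 1 output row(s).
- a row (acct_id=9): matches 1 b row(s) → 1 output row(s).
- a row (acct_id=8): no match → kept, b columns NULL.
- a row (acct_id=9): matches 1 b row(s) → 1 output row(s).
- plus 3 unmatched b row(s), each kept with NULL a columns.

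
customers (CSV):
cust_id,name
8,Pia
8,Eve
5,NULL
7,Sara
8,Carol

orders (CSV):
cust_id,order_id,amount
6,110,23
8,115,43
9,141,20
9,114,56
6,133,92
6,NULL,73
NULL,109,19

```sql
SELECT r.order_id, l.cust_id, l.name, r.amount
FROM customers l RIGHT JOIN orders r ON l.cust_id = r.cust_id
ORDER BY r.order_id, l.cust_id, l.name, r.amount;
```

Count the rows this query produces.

9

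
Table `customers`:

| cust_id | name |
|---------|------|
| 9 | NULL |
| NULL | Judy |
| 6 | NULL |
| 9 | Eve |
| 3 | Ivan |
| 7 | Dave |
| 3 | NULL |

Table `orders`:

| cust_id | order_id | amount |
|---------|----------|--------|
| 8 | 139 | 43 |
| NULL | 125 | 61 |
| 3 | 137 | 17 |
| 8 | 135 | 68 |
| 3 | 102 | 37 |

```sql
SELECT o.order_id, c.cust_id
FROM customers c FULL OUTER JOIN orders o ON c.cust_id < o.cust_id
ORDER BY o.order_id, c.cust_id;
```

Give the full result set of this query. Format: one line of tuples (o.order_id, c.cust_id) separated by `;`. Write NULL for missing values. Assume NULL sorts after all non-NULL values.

FULL OUTER JOIN keeps every row from both sides; unmatched rows get NULL for the other side's columns.
Matching on c.cust_id < o.cust_id. A NULL in a compared column never satisfies the condition.
Matched pairs: 8; unmatched c rows kept: 3; unmatched o rows kept: 3.

(102, NULL); (125, NULL); (135, 3); (135, 3); (135, 6); (135, 7); (137, NULL); (139, 3); (139, 3); (139, 6); (139, 7); (NULL, 9); (NULL, 9); (NULL, NULL)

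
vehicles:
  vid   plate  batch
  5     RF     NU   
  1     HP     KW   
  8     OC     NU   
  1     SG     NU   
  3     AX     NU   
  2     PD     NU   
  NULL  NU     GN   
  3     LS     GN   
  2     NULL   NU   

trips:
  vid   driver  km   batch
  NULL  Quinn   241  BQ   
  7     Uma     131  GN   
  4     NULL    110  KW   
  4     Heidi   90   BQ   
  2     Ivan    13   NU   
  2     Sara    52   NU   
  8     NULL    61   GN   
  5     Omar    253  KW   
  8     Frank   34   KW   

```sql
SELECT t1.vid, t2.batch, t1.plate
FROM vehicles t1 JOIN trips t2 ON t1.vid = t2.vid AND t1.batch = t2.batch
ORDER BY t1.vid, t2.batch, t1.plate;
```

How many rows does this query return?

INNER JOIN keeps only pairs where the ON condition holds.
Matching on t1.vid = t2.vid AND t1.batch = t2.batch. A NULL in a compared column never satisfies the condition.
- t1 (vid=5, batch=NU) has no partner → excluded.
- t1 (vid=1, batch=KW) has no partner → excluded.
- t1 (vid=8, batch=NU) has no partner → excluded.
- t1 (vid=1, batch=NU) has no partner → excluded.
- t1 (vid=3, batch=NU) has no partner → excluded.
- t1 (vid=2, batch=NU) pairs with 2 row(s) of t2.
- t1 (vid=NULL, batch=GN) has no partner → excluded.
- t1 (vid=3, batch=GN) has no partner → excluded.
- t1 (vid=2, batch=NU) pairs with 2 row(s) of t2.
Total: 4 rows.

4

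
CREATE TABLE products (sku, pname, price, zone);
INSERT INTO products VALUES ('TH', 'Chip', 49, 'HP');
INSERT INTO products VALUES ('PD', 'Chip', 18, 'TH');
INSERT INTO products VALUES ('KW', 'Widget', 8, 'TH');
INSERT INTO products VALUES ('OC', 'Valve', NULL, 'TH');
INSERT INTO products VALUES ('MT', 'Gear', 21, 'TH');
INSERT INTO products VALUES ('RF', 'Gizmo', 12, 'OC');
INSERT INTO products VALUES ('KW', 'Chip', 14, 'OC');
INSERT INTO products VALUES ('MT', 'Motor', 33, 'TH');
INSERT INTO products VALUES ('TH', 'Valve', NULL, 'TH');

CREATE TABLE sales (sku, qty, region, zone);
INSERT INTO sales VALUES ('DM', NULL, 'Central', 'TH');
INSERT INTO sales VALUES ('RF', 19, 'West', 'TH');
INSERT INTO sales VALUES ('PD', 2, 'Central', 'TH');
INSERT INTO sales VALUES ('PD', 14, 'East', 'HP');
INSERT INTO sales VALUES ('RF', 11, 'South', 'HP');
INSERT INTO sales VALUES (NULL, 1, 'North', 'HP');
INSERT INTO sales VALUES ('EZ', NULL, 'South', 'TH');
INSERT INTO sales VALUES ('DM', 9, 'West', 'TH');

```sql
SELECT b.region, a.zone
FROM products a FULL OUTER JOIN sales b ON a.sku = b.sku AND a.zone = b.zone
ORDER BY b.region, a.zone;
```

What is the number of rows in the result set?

16

FULL OUTER JOIN keeps every row from both sides; unmatched rows get NULL for the other side's columns.
Matching on a.sku = b.sku AND a.zone = b.zone. A NULL in a compared column never satisfies the condition.
- a[0] sku=TH, zone=HP → no match; kept with NULLs on the b side.
- a[1] sku=PD, zone=TH → 1 match(es) in b → 1 row(s).
- a[2] sku=KW, zone=TH → no match; kept with NULLs on the b side.
- a[3] sku=OC, zone=TH → no match; kept with NULLs on the b side.
- a[4] sku=MT, zone=TH → no match; kept with NULLs on the b side.
- a[5] sku=RF, zone=OC → no match; kept with NULLs on the b side.
- a[6] sku=KW, zone=OC → no match; kept with NULLs on the b side.
- a[7] sku=MT, zone=TH → no match; kept with NULLs on the b side.
- a[8] sku=TH, zone=TH → no match; kept with NULLs on the b side.
- 7 b row(s) had no a match → kept, a columns NULL.
Total: 1 matched + 15 padded = 16 rows.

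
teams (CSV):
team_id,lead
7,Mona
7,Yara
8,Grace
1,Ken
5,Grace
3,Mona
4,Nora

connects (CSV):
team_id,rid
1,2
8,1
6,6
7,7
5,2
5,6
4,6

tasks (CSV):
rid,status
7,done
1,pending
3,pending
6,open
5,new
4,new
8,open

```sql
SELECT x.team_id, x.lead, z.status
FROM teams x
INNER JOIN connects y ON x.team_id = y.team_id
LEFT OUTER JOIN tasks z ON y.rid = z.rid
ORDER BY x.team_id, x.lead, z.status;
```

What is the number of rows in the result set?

7

Joins associate left-to-right: teams INNER JOIN connects on team_id gives 7 intermediate row(s).
Then LEFT JOIN `tasks z` on rid: each of those 7 rows is kept; rows whose y.rid has no match in z get NULL for z's columns.
Result: 7 row(s).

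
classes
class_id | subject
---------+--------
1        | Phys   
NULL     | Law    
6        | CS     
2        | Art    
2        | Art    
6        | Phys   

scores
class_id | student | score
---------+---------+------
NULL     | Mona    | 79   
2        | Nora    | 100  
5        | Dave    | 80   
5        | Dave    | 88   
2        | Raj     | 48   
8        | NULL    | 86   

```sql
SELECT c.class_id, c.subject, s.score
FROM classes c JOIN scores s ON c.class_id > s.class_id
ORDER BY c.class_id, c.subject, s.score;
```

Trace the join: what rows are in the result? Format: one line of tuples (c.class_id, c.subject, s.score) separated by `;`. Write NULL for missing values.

(6, CS, 48); (6, CS, 80); (6, CS, 88); (6, CS, 100); (6, Phys, 48); (6, Phys, 80); (6, Phys, 88); (6, Phys, 100)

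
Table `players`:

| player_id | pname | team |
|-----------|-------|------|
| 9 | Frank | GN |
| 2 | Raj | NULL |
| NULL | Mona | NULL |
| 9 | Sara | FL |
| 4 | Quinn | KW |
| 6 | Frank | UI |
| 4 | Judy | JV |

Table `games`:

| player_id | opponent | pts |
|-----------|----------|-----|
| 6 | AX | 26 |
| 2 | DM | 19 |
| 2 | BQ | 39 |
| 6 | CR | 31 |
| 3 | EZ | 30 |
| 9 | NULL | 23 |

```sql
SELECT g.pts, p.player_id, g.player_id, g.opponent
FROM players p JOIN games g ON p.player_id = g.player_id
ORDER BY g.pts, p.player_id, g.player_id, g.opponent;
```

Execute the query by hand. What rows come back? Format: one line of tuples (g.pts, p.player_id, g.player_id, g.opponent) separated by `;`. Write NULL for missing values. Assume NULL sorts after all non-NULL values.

(19, 2, 2, DM); (23, 9, 9, NULL); (23, 9, 9, NULL); (26, 6, 6, AX); (31, 6, 6, CR); (39, 2, 2, BQ)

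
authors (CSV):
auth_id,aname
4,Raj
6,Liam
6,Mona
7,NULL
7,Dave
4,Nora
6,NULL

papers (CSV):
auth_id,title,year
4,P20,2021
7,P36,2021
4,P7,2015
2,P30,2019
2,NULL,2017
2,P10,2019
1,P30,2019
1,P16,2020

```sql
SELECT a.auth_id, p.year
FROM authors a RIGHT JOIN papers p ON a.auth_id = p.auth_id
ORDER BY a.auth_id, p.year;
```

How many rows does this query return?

11

RIGHT JOIN keeps every row from `papers`; unmatched rows get NULL for `authors`'s columns.
Matching on a.auth_id = p.auth_id.
- a (auth_id=4) pairs with 2 row(s) of p.
- a (auth_id=6) has no partner in p.
- a (auth_id=6) has no partner in p.
- a (auth_id=7) pairs with 1 row(s) of p.
- a (auth_id=7) pairs with 1 row(s) of p.
- a (auth_id=4) pairs with 2 row(s) of p.
- a (auth_id=6) has no partner in p.
- plus 5 unmatched p row(s), each kept with NULL a columns.
Total: 6 matched + 5 padded = 11 rows.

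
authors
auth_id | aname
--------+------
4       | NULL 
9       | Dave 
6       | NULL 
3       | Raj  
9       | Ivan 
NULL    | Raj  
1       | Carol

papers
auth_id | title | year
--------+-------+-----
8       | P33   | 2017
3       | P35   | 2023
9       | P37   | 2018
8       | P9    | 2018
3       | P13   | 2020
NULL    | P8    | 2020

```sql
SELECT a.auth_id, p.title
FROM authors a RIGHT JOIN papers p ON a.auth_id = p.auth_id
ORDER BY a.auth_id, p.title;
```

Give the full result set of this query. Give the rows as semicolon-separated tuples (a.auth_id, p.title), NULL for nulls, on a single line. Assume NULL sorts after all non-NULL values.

RIGHT JOIN keeps every row from `papers`; unmatched rows get NULL for `authors`'s columns.
Matching on a.auth_id = p.auth_id. A NULL in a compared column never satisfies the condition.
- auth_id=4: no matching p row.
- auth_id=9: 1 matching p row(s), so 1 row(s) emitted.
- auth_id=6: no matching p row.
- auth_id=3: 2 matching p row(s), so 2 row(s) emitted.
- auth_id=9: 1 matching p row(s), so 1 row(s) emitted.
- auth_id=NULL: no matching p row.
- auth_id=1: no matching p row.
- 3 p row(s) had no a match → kept, a columns NULL.
After projecting and ordering:
a.auth_id | p.title
3 | P13
3 | P35
9 | P37
9 | P37
NULL | P33
NULL | P8
NULL | P9

(3, P13); (3, P35); (9, P37); (9, P37); (NULL, P33); (NULL, P8); (NULL, P9)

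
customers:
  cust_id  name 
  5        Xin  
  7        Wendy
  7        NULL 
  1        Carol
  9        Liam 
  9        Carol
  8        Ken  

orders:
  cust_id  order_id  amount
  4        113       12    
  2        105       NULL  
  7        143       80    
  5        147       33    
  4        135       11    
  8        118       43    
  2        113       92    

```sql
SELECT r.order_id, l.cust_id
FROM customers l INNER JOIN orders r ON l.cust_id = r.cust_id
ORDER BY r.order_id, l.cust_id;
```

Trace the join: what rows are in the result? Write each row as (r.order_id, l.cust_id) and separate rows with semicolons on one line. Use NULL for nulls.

(118, 8); (143, 7); (143, 7); (147, 5)

INNER JOIN keeps only pairs where the ON condition holds.
Matching on l.cust_id = r.cust_id.
Matched pairs: 4.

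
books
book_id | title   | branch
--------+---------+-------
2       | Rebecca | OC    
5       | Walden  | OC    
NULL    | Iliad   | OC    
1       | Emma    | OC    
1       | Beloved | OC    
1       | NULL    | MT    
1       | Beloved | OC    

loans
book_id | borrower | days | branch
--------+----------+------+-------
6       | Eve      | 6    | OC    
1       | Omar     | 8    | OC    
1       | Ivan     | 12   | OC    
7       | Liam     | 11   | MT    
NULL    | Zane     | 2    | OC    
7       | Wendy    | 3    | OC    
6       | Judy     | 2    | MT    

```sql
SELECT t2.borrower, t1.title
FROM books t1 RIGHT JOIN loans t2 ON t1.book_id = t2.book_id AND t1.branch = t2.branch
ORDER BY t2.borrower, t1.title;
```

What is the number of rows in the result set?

RIGHT JOIN keeps every row from `loans`; unmatched rows get NULL for `books`'s columns.
Matching on t1.book_id = t2.book_id AND t1.branch = t2.branch. A NULL in a compared column never satisfies the condition.
Matched pairs: 6; unmatched t2 rows kept: 5.
Total: 6 matched + 5 padded = 11 rows.

11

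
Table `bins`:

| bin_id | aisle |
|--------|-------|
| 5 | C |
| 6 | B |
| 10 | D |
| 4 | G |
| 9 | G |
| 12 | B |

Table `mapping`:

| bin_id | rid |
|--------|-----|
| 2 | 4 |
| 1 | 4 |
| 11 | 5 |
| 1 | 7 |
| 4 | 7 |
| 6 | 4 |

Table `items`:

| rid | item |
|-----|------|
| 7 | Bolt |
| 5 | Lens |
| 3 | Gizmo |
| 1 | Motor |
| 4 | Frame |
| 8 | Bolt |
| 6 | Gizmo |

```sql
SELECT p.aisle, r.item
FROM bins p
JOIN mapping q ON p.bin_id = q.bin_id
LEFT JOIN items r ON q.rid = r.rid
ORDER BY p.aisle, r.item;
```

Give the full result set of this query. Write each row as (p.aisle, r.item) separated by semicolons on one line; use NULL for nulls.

(B, Frame); (G, Bolt)

Joins associate left-to-right: bins INNER JOIN mapping on bin_id gives 2 intermediate row(s).
Then LEFT JOIN `items r` on rid: each of those 2 rows is kept; rows whose q.rid has no match in r get NULL for r's columns.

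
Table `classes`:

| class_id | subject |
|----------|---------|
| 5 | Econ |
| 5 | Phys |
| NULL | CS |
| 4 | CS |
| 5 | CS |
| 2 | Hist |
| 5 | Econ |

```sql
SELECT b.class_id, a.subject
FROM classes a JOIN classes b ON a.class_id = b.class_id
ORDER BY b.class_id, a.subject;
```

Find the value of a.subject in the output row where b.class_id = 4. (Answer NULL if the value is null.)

CS

INNER JOIN keeps only pairs where the ON condition holds.
Matching on a.class_id = b.class_id. A NULL in a compared column never satisfies the condition.
- a[0] class_id=5 → 4 match(es) in b → 4 row(s).
- a[1] class_id=5 → 4 match(es) in b → 4 row(s).
- a[2] class_id=NULL → no match; dropped.
- a[3] class_id=4 → 1 match(es) in b → 1 row(s).
- a[4] class_id=5 → 4 match(es) in b → 4 row(s).
- a[5] class_id=2 → 1 match(es) in b → 1 row(s).
- a[6] class_id=5 → 4 match(es) in b → 4 row(s).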